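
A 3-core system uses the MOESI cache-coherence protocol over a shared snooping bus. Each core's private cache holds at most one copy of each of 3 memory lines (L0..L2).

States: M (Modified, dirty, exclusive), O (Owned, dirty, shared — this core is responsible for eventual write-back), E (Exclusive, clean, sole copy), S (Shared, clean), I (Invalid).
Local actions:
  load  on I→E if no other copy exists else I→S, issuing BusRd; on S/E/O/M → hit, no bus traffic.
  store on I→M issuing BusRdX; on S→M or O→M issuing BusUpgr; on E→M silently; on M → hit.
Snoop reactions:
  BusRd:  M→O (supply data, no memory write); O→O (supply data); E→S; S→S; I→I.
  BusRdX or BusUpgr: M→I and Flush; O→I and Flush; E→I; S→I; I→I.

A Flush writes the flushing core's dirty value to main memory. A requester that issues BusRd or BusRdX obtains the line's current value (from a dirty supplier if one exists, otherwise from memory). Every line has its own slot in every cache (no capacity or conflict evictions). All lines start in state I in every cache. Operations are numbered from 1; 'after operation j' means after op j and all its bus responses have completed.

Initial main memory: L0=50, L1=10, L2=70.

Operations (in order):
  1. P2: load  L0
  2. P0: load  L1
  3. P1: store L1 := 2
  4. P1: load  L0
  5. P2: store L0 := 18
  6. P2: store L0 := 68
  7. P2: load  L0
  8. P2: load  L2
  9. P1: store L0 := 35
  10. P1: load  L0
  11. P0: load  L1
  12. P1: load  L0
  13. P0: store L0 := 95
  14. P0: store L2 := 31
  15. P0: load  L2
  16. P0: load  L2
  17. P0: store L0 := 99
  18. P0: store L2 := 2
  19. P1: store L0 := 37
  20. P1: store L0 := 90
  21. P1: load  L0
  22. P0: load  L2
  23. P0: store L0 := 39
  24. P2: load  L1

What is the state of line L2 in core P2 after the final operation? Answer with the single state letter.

state = I

step 1: P2: load  L0  ⟶  IIE  (L0)  txn=BusRd  M[L0]=50
step 2: P0: load  L1  ⟶  EII  (L1)  txn=BusRd  M[L1]=10
step 3: P1: store L1 := 2  ⟶  IMI  (L1)  txn=BusRdX  M[L1]=10
step 4: P1: load  L0  ⟶  ISS  (L0)  txn=BusRd  M[L0]=50
step 5: P2: store L0 := 18  ⟶  IIM  (L0)  txn=BusUpgr  M[L0]=50
step 6: P2: store L0 := 68  ⟶  IIM  (L0)  txn=∅  M[L0]=50
step 7: P2: load  L0  ⟶  IIM  (L0)  txn=∅  M[L0]=50
step 8: P2: load  L2  ⟶  IIE  (L2)  txn=BusRd  M[L2]=70
step 9: P1: store L0 := 35  ⟶  IMI  (L0)  txn=BusRdX+Flush  M[L0]=68
step 10: P1: load  L0  ⟶  IMI  (L0)  txn=∅  M[L0]=68
step 11: P0: load  L1  ⟶  SOI  (L1)  txn=BusRd  M[L1]=10
step 12: P1: load  L0  ⟶  IMI  (L0)  txn=∅  M[L0]=68
step 13: P0: store L0 := 95  ⟶  MII  (L0)  txn=BusRdX+Flush  M[L0]=35
step 14: P0: store L2 := 31  ⟶  MII  (L2)  txn=BusRdX  M[L2]=70
step 15: P0: load  L2  ⟶  MII  (L2)  txn=∅  M[L2]=70
step 16: P0: load  L2  ⟶  MII  (L2)  txn=∅  M[L2]=70
step 17: P0: store L0 := 99  ⟶  MII  (L0)  txn=∅  M[L0]=35
step 18: P0: store L2 := 2  ⟶  MII  (L2)  txn=∅  M[L2]=70
step 19: P1: store L0 := 37  ⟶  IMI  (L0)  txn=BusRdX+Flush  M[L0]=99
step 20: P1: store L0 := 90  ⟶  IMI  (L0)  txn=∅  M[L0]=99
step 21: P1: load  L0  ⟶  IMI  (L0)  txn=∅  M[L0]=99
step 22: P0: load  L2  ⟶  MII  (L2)  txn=∅  M[L2]=70
step 23: P0: store L0 := 39  ⟶  MII  (L0)  txn=BusRdX+Flush  M[L0]=90
step 24: P2: load  L1  ⟶  SOS  (L1)  txn=BusRd  M[L1]=10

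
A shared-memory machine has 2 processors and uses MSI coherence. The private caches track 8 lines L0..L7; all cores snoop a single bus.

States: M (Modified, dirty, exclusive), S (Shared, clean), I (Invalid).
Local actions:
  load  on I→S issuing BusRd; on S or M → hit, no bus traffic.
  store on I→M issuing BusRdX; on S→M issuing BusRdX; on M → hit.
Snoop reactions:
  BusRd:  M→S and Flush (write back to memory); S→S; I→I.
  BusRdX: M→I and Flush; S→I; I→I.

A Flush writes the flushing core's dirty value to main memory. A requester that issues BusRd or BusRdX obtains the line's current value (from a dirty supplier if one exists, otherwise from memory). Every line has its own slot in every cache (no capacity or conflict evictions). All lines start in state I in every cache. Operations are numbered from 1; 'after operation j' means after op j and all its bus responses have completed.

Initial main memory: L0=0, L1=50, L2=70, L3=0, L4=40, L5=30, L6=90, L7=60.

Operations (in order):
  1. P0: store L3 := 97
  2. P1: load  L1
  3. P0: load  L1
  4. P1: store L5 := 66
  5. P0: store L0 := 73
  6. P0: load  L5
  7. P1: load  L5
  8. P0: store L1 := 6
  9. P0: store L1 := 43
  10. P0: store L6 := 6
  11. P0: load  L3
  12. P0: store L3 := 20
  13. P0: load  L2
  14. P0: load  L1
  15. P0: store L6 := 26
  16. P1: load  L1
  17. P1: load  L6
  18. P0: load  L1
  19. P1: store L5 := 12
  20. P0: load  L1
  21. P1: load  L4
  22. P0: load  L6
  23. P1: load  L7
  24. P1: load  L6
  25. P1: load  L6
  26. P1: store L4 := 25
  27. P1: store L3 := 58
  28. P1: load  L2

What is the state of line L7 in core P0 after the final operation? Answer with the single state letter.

  op1 P0: store L3 := 97 → M/I on L3; bus BusRdX; mem=0
  op2 P1: load  L1 → I/S on L1; bus BusRd; mem=50
  op3 P0: load  L1 → S/S on L1; bus BusRd; mem=50
  op4 P1: store L5 := 66 → I/M on L5; bus BusRdX; mem=30
  op5 P0: store L0 := 73 → M/I on L0; bus BusRdX; mem=0
  op6 P0: load  L5 → S/S on L5; bus BusRd Flush; mem=66
  op7 P1: load  L5 → S/S on L5; bus (none); mem=66
  op8 P0: store L1 := 6 → M/I on L1; bus BusRdX; mem=50
  op9 P0: store L1 := 43 → M/I on L1; bus (none); mem=50
  op10 P0: store L6 := 6 → M/I on L6; bus BusRdX; mem=90
  op11 P0: load  L3 → M/I on L3; bus (none); mem=0
  op12 P0: store L3 := 20 → M/I on L3; bus (none); mem=0
  op13 P0: load  L2 → S/I on L2; bus BusRd; mem=70
  op14 P0: load  L1 → M/I on L1; bus (none); mem=50
  op15 P0: store L6 := 26 → M/I on L6; bus (none); mem=90
  op16 P1: load  L1 → S/S on L1; bus BusRd Flush; mem=43
  op17 P1: load  L6 → S/S on L6; bus BusRd Flush; mem=26
  op18 P0: load  L1 → S/S on L1; bus (none); mem=43
  op19 P1: store L5 := 12 → I/M on L5; bus BusRdX; mem=66
  op20 P0: load  L1 → S/S on L1; bus (none); mem=43
  op21 P1: load  L4 → I/S on L4; bus BusRd; mem=40
  op22 P0: load  L6 → S/S on L6; bus (none); mem=26
  op23 P1: load  L7 → I/S on L7; bus BusRd; mem=60
  op24 P1: load  L6 → S/S on L6; bus (none); mem=26
  op25 P1: load  L6 → S/S on L6; bus (none); mem=26
  op26 P1: store L4 := 25 → I/M on L4; bus BusRdX; mem=40
  op27 P1: store L3 := 58 → I/M on L3; bus BusRdX Flush; mem=20
  op28 P1: load  L2 → S/S on L2; bus BusRd; mem=70

state = I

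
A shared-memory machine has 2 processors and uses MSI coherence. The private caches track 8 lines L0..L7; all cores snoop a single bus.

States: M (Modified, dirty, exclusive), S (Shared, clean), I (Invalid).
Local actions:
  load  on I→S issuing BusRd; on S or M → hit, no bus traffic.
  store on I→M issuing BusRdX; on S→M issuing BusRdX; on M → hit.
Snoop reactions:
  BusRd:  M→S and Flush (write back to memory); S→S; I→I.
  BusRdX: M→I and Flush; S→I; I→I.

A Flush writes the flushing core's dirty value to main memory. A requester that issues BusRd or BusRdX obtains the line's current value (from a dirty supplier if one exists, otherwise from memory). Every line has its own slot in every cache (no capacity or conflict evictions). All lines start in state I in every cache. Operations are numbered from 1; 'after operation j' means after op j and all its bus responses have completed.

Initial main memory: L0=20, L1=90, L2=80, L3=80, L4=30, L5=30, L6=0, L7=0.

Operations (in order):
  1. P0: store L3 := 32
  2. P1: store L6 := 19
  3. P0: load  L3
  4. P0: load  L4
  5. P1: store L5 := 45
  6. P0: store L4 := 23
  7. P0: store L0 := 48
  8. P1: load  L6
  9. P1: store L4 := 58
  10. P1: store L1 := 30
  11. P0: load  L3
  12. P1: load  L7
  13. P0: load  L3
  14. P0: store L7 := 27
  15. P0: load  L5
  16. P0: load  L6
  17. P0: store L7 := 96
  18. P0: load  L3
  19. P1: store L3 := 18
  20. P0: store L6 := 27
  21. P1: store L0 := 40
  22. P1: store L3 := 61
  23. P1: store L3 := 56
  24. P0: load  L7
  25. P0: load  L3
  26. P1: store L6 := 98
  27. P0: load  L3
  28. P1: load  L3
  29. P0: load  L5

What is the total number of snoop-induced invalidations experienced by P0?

invalidations = 4

[1] P0: store L3 := 32 | P0:M(32), P1:I | bus: BusRdX
[2] P1: store L6 := 19 | P0:I, P1:M(19) | bus: BusRdX
[3] P0: load  L3 | P0:M(32), P1:I | bus: none
[4] P0: load  L4 | P0:S(30), P1:I | bus: BusRd
[5] P1: store L5 := 45 | P0:I, P1:M(45) | bus: BusRdX
[6] P0: store L4 := 23 | P0:M(23), P1:I | bus: BusRdX
[7] P0: store L0 := 48 | P0:M(48), P1:I | bus: BusRdX
[8] P1: load  L6 | P0:I, P1:M(19) | bus: none
[9] P1: store L4 := 58 | P0:I, P1:M(58) | bus: BusRdX,Flush
[10] P1: store L1 := 30 | P0:I, P1:M(30) | bus: BusRdX
[11] P0: load  L3 | P0:M(32), P1:I | bus: none
[12] P1: load  L7 | P0:I, P1:S(0) | bus: BusRd
[13] P0: load  L3 | P0:M(32), P1:I | bus: none
[14] P0: store L7 := 27 | P0:M(27), P1:I | bus: BusRdX
[15] P0: load  L5 | P0:S(45), P1:S(45) | bus: BusRd,Flush
[16] P0: load  L6 | P0:S(19), P1:S(19) | bus: BusRd,Flush
[17] P0: store L7 := 96 | P0:M(96), P1:I | bus: none
[18] P0: load  L3 | P0:M(32), P1:I | bus: none
[19] P1: store L3 := 18 | P0:I, P1:M(18) | bus: BusRdX,Flush
[20] P0: store L6 := 27 | P0:M(27), P1:I | bus: BusRdX
[21] P1: store L0 := 40 | P0:I, P1:M(40) | bus: BusRdX,Flush
[22] P1: store L3 := 61 | P0:I, P1:M(61) | bus: none
[23] P1: store L3 := 56 | P0:I, P1:M(56) | bus: none
[24] P0: load  L7 | P0:M(96), P1:I | bus: none
[25] P0: load  L3 | P0:S(56), P1:S(56) | bus: BusRd,Flush
[26] P1: store L6 := 98 | P0:I, P1:M(98) | bus: BusRdX,Flush
[27] P0: load  L3 | P0:S(56), P1:S(56) | bus: none
[28] P1: load  L3 | P0:S(56), P1:S(56) | bus: none
[29] P0: load  L5 | P0:S(45), P1:S(45) | bus: none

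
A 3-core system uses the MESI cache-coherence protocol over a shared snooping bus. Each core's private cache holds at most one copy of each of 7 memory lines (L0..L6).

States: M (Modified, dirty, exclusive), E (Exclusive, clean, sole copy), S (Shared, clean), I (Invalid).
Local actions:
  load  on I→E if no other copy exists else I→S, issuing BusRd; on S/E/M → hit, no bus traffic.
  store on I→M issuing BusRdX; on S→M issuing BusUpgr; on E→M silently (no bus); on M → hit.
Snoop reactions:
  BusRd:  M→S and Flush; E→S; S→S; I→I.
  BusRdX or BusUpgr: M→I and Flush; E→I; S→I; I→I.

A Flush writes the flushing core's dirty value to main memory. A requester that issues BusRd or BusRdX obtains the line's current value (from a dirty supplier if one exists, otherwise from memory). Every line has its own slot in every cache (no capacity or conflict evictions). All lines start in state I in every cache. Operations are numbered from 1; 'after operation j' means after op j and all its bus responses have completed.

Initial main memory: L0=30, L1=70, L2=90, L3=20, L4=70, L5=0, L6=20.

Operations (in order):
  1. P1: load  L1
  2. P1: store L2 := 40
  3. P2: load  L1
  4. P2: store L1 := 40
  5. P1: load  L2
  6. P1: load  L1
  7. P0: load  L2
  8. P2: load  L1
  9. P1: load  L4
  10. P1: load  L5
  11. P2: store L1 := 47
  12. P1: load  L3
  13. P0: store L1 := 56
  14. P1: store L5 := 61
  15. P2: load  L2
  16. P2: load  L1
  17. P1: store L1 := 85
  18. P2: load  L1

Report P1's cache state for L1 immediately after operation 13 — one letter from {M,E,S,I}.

  op1 P1: load  L1 → I/E/I on L1; bus BusRd; mem=70
  op2 P1: store L2 := 40 → I/M/I on L2; bus BusRdX; mem=90
  op3 P2: load  L1 → I/S/S on L1; bus BusRd; mem=70
  op4 P2: store L1 := 40 → I/I/M on L1; bus BusUpgr; mem=70
  op5 P1: load  L2 → I/M/I on L2; bus (none); mem=90
  op6 P1: load  L1 → I/S/S on L1; bus BusRd Flush; mem=40
  op7 P0: load  L2 → S/S/I on L2; bus BusRd Flush; mem=40
  op8 P2: load  L1 → I/S/S on L1; bus (none); mem=40
  op9 P1: load  L4 → I/E/I on L4; bus BusRd; mem=70
  op10 P1: load  L5 → I/E/I on L5; bus BusRd; mem=0
  op11 P2: store L1 := 47 → I/I/M on L1; bus BusUpgr; mem=40
  op12 P1: load  L3 → I/E/I on L3; bus BusRd; mem=20
  op13 P0: store L1 := 56 → M/I/I on L1; bus BusRdX Flush; mem=47
  op14 P1: store L5 := 61 → I/M/I on L5; bus (none); mem=0
  op15 P2: load  L2 → S/S/S on L2; bus BusRd; mem=40
  op16 P2: load  L1 → S/I/S on L1; bus BusRd Flush; mem=56
  op17 P1: store L1 := 85 → I/M/I on L1; bus BusRdX; mem=56
  op18 P2: load  L1 → I/S/S on L1; bus BusRd Flush; mem=85

state = I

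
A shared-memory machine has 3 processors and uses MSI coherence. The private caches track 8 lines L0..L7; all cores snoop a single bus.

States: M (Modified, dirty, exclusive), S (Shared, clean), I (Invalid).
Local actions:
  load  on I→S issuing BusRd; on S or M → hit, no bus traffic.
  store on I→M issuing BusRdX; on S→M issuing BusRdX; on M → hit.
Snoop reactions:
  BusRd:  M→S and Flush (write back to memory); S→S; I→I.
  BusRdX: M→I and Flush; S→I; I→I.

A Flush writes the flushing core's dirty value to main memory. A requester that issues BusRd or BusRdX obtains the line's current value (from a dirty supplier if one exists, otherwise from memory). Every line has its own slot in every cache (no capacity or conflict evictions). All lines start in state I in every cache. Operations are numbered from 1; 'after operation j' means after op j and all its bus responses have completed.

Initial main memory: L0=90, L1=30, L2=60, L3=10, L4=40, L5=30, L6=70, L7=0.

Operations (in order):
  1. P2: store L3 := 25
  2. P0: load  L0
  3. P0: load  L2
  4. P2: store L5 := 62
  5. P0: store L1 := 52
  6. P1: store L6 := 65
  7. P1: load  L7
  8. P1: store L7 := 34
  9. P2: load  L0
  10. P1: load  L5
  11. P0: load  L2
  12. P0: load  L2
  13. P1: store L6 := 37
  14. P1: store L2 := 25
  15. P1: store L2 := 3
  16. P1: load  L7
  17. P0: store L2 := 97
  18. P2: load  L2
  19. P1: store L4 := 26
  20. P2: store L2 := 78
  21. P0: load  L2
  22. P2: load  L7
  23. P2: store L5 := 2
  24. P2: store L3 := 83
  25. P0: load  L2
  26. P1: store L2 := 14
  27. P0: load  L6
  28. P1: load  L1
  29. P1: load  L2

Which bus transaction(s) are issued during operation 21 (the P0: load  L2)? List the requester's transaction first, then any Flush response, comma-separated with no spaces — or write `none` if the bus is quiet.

1. P2: store L3 := 25  bus=[BusRdX]  L3: P0=I P1=I P2=M  mem[L3]=10
2. P0: load  L0  bus=[BusRd]  L0: P0=S P1=I P2=I  mem[L0]=90
3. P0: load  L2  bus=[BusRd]  L2: P0=S P1=I P2=I  mem[L2]=60
4. P2: store L5 := 62  bus=[BusRdX]  L5: P0=I P1=I P2=M  mem[L5]=30
5. P0: store L1 := 52  bus=[BusRdX]  L1: P0=M P1=I P2=I  mem[L1]=30
6. P1: store L6 := 65  bus=[BusRdX]  L6: P0=I P1=M P2=I  mem[L6]=70
7. P1: load  L7  bus=[BusRd]  L7: P0=I P1=S P2=I  mem[L7]=0
8. P1: store L7 := 34  bus=[BusRdX]  L7: P0=I P1=M P2=I  mem[L7]=0
9. P2: load  L0  bus=[BusRd]  L0: P0=S P1=I P2=S  mem[L0]=90
10. P1: load  L5  bus=[BusRd,Flush]  L5: P0=I P1=S P2=S  mem[L5]=62
11. P0: load  L2  bus=[-]  L2: P0=S P1=I P2=I  mem[L2]=60
12. P0: load  L2  bus=[-]  L2: P0=S P1=I P2=I  mem[L2]=60
13. P1: store L6 := 37  bus=[-]  L6: P0=I P1=M P2=I  mem[L6]=70
14. P1: store L2 := 25  bus=[BusRdX]  L2: P0=I P1=M P2=I  mem[L2]=60
15. P1: store L2 := 3  bus=[-]  L2: P0=I P1=M P2=I  mem[L2]=60
16. P1: load  L7  bus=[-]  L7: P0=I P1=M P2=I  mem[L7]=0
17. P0: store L2 := 97  bus=[BusRdX,Flush]  L2: P0=M P1=I P2=I  mem[L2]=3
18. P2: load  L2  bus=[BusRd,Flush]  L2: P0=S P1=I P2=S  mem[L2]=97
19. P1: store L4 := 26  bus=[BusRdX]  L4: P0=I P1=M P2=I  mem[L4]=40
20. P2: store L2 := 78  bus=[BusRdX]  L2: P0=I P1=I P2=M  mem[L2]=97
21. P0: load  L2  bus=[BusRd,Flush]  L2: P0=S P1=I P2=S  mem[L2]=78
22. P2: load  L7  bus=[BusRd,Flush]  L7: P0=I P1=S P2=S  mem[L7]=34
23. P2: store L5 := 2  bus=[BusRdX]  L5: P0=I P1=I P2=M  mem[L5]=62
24. P2: store L3 := 83  bus=[-]  L3: P0=I P1=I P2=M  mem[L3]=10
25. P0: load  L2  bus=[-]  L2: P0=S P1=I P2=S  mem[L2]=78
26. P1: store L2 := 14  bus=[BusRdX]  L2: P0=I P1=M P2=I  mem[L2]=78
27. P0: load  L6  bus=[BusRd,Flush]  L6: P0=S P1=S P2=I  mem[L6]=37
28. P1: load  L1  bus=[BusRd,Flush]  L1: P0=S P1=S P2=I  mem[L1]=52
29. P1: load  L2  bus=[-]  L2: P0=I P1=M P2=I  mem[L2]=78

bus = BusRd,Flush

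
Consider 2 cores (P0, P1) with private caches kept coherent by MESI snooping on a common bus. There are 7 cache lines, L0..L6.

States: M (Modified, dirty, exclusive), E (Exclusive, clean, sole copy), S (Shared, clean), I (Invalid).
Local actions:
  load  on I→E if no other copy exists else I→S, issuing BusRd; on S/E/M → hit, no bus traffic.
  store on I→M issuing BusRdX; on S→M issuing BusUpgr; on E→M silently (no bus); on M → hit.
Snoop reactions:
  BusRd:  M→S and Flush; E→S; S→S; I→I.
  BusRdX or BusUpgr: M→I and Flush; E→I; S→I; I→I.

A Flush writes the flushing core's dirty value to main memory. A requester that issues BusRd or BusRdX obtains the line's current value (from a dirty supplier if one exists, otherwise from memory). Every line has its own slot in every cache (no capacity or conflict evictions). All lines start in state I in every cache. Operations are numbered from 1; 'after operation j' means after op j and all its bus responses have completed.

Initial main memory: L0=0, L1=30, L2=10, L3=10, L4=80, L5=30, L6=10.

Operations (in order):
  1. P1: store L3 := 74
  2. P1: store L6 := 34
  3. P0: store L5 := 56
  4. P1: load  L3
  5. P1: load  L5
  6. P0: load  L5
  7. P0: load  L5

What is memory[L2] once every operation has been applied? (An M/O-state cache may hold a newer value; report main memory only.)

memory[L2] = 10

step 1: P1: store L3 := 74  ⟶  IM  (L3)  txn=BusRdX  M[L3]=10
step 2: P1: store L6 := 34  ⟶  IM  (L6)  txn=BusRdX  M[L6]=10
step 3: P0: store L5 := 56  ⟶  MI  (L5)  txn=BusRdX  M[L5]=30
step 4: P1: load  L3  ⟶  IM  (L3)  txn=∅  M[L3]=10
step 5: P1: load  L5  ⟶  SS  (L5)  txn=BusRd+Flush  M[L5]=56
step 6: P0: load  L5  ⟶  SS  (L5)  txn=∅  M[L5]=56
step 7: P0: load  L5  ⟶  SS  (L5)  txn=∅  M[L5]=56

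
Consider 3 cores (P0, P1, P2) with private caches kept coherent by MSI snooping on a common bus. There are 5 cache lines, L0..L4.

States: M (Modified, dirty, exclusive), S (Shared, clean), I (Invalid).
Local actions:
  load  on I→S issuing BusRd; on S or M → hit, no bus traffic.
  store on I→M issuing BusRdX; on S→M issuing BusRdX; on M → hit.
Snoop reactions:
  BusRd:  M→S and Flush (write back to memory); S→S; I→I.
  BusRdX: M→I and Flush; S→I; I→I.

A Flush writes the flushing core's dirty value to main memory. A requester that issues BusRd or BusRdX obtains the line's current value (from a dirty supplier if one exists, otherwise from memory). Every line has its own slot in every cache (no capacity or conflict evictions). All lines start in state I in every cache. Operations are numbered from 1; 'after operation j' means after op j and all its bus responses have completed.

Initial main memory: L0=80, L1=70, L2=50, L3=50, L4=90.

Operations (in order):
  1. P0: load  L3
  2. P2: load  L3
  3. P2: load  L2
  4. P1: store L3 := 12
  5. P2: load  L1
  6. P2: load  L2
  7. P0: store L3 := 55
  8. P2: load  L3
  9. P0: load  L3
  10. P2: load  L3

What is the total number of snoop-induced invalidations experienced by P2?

invalidations = 1

step 1: P0: load  L3  ⟶  SII  (L3)  txn=BusRd  M[L3]=50
step 2: P2: load  L3  ⟶  SIS  (L3)  txn=BusRd  M[L3]=50
step 3: P2: load  L2  ⟶  IIS  (L2)  txn=BusRd  M[L2]=50
step 4: P1: store L3 := 12  ⟶  IMI  (L3)  txn=BusRdX  M[L3]=50
step 5: P2: load  L1  ⟶  IIS  (L1)  txn=BusRd  M[L1]=70
step 6: P2: load  L2  ⟶  IIS  (L2)  txn=∅  M[L2]=50
step 7: P0: store L3 := 55  ⟶  MII  (L3)  txn=BusRdX+Flush  M[L3]=12
step 8: P2: load  L3  ⟶  SIS  (L3)  txn=BusRd+Flush  M[L3]=55
step 9: P0: load  L3  ⟶  SIS  (L3)  txn=∅  M[L3]=55
step 10: P2: load  L3  ⟶  SIS  (L3)  txn=∅  M[L3]=55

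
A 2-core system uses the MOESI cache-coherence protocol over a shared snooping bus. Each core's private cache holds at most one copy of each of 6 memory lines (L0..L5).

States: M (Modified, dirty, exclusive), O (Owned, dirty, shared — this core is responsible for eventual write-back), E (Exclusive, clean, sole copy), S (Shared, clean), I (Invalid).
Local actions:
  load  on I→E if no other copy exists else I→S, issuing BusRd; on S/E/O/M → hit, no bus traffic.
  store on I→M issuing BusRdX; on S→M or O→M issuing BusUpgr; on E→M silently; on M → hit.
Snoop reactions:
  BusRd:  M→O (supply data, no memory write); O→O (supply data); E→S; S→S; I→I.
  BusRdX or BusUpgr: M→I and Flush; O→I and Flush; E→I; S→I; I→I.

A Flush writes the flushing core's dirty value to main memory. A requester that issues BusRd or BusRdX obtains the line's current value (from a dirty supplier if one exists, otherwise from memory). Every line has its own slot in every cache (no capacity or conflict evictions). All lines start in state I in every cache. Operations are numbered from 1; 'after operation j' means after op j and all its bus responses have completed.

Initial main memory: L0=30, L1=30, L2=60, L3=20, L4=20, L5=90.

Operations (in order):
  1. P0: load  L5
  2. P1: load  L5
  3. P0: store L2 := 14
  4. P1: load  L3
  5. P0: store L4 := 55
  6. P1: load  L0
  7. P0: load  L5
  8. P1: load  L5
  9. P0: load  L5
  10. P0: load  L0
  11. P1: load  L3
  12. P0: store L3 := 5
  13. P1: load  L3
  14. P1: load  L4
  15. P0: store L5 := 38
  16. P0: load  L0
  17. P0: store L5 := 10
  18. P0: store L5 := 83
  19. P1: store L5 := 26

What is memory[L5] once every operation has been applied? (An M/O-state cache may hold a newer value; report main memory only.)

[1] P0: load  L5 | P0:E(90), P1:I | bus: BusRd
[2] P1: load  L5 | P0:S(90), P1:S(90) | bus: BusRd
[3] P0: store L2 := 14 | P0:M(14), P1:I | bus: BusRdX
[4] P1: load  L3 | P0:I, P1:E(20) | bus: BusRd
[5] P0: store L4 := 55 | P0:M(55), P1:I | bus: BusRdX
[6] P1: load  L0 | P0:I, P1:E(30) | bus: BusRd
[7] P0: load  L5 | P0:S(90), P1:S(90) | bus: none
[8] P1: load  L5 | P0:S(90), P1:S(90) | bus: none
[9] P0: load  L5 | P0:S(90), P1:S(90) | bus: none
[10] P0: load  L0 | P0:S(30), P1:S(30) | bus: BusRd
[11] P1: load  L3 | P0:I, P1:E(20) | bus: none
[12] P0: store L3 := 5 | P0:M(5), P1:I | bus: BusRdX
[13] P1: load  L3 | P0:O(5), P1:S(5) | bus: BusRd
[14] P1: load  L4 | P0:O(55), P1:S(55) | bus: BusRd
[15] P0: store L5 := 38 | P0:M(38), P1:I | bus: BusUpgr
[16] P0: load  L0 | P0:S(30), P1:S(30) | bus: none
[17] P0: store L5 := 10 | P0:M(10), P1:I | bus: none
[18] P0: store L5 := 83 | P0:M(83), P1:I | bus: none
[19] P1: store L5 := 26 | P0:I, P1:M(26) | bus: BusRdX,Flush

memory[L5] = 83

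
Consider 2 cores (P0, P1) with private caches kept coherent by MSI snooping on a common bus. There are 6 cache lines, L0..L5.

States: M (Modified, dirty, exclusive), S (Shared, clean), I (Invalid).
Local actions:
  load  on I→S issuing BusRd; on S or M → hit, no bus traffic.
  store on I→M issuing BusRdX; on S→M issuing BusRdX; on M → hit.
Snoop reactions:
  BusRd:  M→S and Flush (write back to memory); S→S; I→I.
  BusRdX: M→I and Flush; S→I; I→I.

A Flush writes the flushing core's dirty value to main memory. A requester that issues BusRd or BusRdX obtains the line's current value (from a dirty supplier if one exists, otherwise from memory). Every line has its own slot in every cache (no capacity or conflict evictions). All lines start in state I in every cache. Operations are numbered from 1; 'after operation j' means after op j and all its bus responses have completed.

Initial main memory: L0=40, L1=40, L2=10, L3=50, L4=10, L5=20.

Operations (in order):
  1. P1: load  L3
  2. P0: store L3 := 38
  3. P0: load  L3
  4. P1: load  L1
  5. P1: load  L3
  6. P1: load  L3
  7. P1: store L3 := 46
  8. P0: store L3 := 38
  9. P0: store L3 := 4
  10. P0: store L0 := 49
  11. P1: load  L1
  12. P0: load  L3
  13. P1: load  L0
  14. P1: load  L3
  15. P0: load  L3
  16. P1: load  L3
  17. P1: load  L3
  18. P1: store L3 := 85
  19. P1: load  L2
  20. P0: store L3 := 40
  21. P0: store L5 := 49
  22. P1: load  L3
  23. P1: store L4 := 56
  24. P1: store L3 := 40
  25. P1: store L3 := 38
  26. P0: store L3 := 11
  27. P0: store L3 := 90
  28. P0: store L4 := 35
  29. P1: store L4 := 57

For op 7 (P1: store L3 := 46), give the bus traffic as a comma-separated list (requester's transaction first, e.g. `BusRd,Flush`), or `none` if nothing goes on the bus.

step 1: P1: load  L3  ⟶  IS  (L3)  txn=BusRd  M[L3]=50
step 2: P0: store L3 := 38  ⟶  MI  (L3)  txn=BusRdX  M[L3]=50
step 3: P0: load  L3  ⟶  MI  (L3)  txn=∅  M[L3]=50
step 4: P1: load  L1  ⟶  IS  (L1)  txn=BusRd  M[L1]=40
step 5: P1: load  L3  ⟶  SS  (L3)  txn=BusRd+Flush  M[L3]=38
step 6: P1: load  L3  ⟶  SS  (L3)  txn=∅  M[L3]=38
step 7: P1: store L3 := 46  ⟶  IM  (L3)  txn=BusRdX  M[L3]=38
step 8: P0: store L3 := 38  ⟶  MI  (L3)  txn=BusRdX+Flush  M[L3]=46
step 9: P0: store L3 := 4  ⟶  MI  (L3)  txn=∅  M[L3]=46
step 10: P0: store L0 := 49  ⟶  MI  (L0)  txn=BusRdX  M[L0]=40
step 11: P1: load  L1  ⟶  IS  (L1)  txn=∅  M[L1]=40
step 12: P0: load  L3  ⟶  MI  (L3)  txn=∅  M[L3]=46
step 13: P1: load  L0  ⟶  SS  (L0)  txn=BusRd+Flush  M[L0]=49
step 14: P1: load  L3  ⟶  SS  (L3)  txn=BusRd+Flush  M[L3]=4
step 15: P0: load  L3  ⟶  SS  (L3)  txn=∅  M[L3]=4
step 16: P1: load  L3  ⟶  SS  (L3)  txn=∅  M[L3]=4
step 17: P1: load  L3  ⟶  SS  (L3)  txn=∅  M[L3]=4
step 18: P1: store L3 := 85  ⟶  IM  (L3)  txn=BusRdX  M[L3]=4
step 19: P1: load  L2  ⟶  IS  (L2)  txn=BusRd  M[L2]=10
step 20: P0: store L3 := 40  ⟶  MI  (L3)  txn=BusRdX+Flush  M[L3]=85
step 21: P0: store L5 := 49  ⟶  MI  (L5)  txn=BusRdX  M[L5]=20
step 22: P1: load  L3  ⟶  SS  (L3)  txn=BusRd+Flush  M[L3]=40
step 23: P1: store L4 := 56  ⟶  IM  (L4)  txn=BusRdX  M[L4]=10
step 24: P1: store L3 := 40  ⟶  IM  (L3)  txn=BusRdX  M[L3]=40
step 25: P1: store L3 := 38  ⟶  IM  (L3)  txn=∅  M[L3]=40
step 26: P0: store L3 := 11  ⟶  MI  (L3)  txn=BusRdX+Flush  M[L3]=38
step 27: P0: store L3 := 90  ⟶  MI  (L3)  txn=∅  M[L3]=38
step 28: P0: store L4 := 35  ⟶  MI  (L4)  txn=BusRdX+Flush  M[L4]=56
step 29: P1: store L4 := 57  ⟶  IM  (L4)  txn=BusRdX+Flush  M[L4]=35

bus = BusRdX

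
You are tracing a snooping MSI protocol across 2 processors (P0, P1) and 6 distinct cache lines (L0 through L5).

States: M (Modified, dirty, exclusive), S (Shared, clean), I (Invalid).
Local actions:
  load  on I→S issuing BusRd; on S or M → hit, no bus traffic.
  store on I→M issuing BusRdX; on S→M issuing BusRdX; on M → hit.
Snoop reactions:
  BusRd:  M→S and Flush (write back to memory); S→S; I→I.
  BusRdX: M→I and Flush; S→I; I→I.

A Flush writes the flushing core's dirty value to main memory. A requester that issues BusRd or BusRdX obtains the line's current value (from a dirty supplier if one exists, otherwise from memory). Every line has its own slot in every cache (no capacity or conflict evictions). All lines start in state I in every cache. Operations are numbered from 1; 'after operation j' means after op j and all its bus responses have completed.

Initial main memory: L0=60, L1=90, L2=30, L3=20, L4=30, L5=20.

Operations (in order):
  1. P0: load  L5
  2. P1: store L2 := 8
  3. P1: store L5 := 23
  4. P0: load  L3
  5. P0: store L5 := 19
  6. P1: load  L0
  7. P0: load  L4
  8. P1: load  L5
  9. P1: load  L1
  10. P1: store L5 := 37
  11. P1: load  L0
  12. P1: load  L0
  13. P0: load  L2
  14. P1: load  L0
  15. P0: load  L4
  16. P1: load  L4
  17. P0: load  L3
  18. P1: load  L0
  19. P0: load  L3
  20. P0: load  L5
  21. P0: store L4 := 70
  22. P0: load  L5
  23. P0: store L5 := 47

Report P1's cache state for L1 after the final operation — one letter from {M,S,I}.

1. P0: load  L5  bus=[BusRd]  L5: P0=S P1=I  mem[L5]=20
2. P1: store L2 := 8  bus=[BusRdX]  L2: P0=I P1=M  mem[L2]=30
3. P1: store L5 := 23  bus=[BusRdX]  L5: P0=I P1=M  mem[L5]=20
4. P0: load  L3  bus=[BusRd]  L3: P0=S P1=I  mem[L3]=20
5. P0: store L5 := 19  bus=[BusRdX,Flush]  L5: P0=M P1=I  mem[L5]=23
6. P1: load  L0  bus=[BusRd]  L0: P0=I P1=S  mem[L0]=60
7. P0: load  L4  bus=[BusRd]  L4: P0=S P1=I  mem[L4]=30
8. P1: load  L5  bus=[BusRd,Flush]  L5: P0=S P1=S  mem[L5]=19
9. P1: load  L1  bus=[BusRd]  L1: P0=I P1=S  mem[L1]=90
10. P1: store L5 := 37  bus=[BusRdX]  L5: P0=I P1=M  mem[L5]=19
11. P1: load  L0  bus=[-]  L0: P0=I P1=S  mem[L0]=60
12. P1: load  L0  bus=[-]  L0: P0=I P1=S  mem[L0]=60
13. P0: load  L2  bus=[BusRd,Flush]  L2: P0=S P1=S  mem[L2]=8
14. P1: load  L0  bus=[-]  L0: P0=I P1=S  mem[L0]=60
15. P0: load  L4  bus=[-]  L4: P0=S P1=I  mem[L4]=30
16. P1: load  L4  bus=[BusRd]  L4: P0=S P1=S  mem[L4]=30
17. P0: load  L3  bus=[-]  L3: P0=S P1=I  mem[L3]=20
18. P1: load  L0  bus=[-]  L0: P0=I P1=S  mem[L0]=60
19. P0: load  L3  bus=[-]  L3: P0=S P1=I  mem[L3]=20
20. P0: load  L5  bus=[BusRd,Flush]  L5: P0=S P1=S  mem[L5]=37
21. P0: store L4 := 70  bus=[BusRdX]  L4: P0=M P1=I  mem[L4]=30
22. P0: load  L5  bus=[-]  L5: P0=S P1=S  mem[L5]=37
23. P0: store L5 := 47  bus=[BusRdX]  L5: P0=M P1=I  mem[L5]=37

state = S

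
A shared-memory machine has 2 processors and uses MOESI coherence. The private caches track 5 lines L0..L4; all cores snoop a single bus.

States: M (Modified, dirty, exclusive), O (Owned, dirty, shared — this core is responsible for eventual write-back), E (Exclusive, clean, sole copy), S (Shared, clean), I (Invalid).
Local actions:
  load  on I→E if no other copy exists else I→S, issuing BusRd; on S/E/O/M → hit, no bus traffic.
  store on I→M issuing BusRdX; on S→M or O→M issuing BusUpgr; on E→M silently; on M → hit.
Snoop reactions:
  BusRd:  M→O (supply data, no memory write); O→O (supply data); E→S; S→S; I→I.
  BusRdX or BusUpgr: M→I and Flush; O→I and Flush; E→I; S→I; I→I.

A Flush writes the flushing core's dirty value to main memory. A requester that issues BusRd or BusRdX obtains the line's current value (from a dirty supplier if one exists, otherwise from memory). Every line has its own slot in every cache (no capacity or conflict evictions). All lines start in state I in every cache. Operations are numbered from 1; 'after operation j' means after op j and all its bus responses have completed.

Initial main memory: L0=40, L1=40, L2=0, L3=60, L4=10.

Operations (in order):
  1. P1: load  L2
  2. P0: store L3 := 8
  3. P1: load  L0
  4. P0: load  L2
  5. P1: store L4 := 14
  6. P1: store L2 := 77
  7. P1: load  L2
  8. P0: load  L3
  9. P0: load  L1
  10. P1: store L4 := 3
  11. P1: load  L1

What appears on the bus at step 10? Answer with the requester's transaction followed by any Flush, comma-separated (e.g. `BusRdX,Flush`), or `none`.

bus = none

  op1 P1: load  L2 → I/E on L2; bus BusRd; mem=0
  op2 P0: store L3 := 8 → M/I on L3; bus BusRdX; mem=60
  op3 P1: load  L0 → I/E on L0; bus BusRd; mem=40
  op4 P0: load  L2 → S/S on L2; bus BusRd; mem=0
  op5 P1: store L4 := 14 → I/M on L4; bus BusRdX; mem=10
  op6 P1: store L2 := 77 → I/M on L2; bus BusUpgr; mem=0
  op7 P1: load  L2 → I/M on L2; bus (none); mem=0
  op8 P0: load  L3 → M/I on L3; bus (none); mem=60
  op9 P0: load  L1 → E/I on L1; bus BusRd; mem=40
  op10 P1: store L4 := 3 → I/M on L4; bus (none); mem=10
  op11 P1: load  L1 → S/S on L1; bus BusRd; mem=40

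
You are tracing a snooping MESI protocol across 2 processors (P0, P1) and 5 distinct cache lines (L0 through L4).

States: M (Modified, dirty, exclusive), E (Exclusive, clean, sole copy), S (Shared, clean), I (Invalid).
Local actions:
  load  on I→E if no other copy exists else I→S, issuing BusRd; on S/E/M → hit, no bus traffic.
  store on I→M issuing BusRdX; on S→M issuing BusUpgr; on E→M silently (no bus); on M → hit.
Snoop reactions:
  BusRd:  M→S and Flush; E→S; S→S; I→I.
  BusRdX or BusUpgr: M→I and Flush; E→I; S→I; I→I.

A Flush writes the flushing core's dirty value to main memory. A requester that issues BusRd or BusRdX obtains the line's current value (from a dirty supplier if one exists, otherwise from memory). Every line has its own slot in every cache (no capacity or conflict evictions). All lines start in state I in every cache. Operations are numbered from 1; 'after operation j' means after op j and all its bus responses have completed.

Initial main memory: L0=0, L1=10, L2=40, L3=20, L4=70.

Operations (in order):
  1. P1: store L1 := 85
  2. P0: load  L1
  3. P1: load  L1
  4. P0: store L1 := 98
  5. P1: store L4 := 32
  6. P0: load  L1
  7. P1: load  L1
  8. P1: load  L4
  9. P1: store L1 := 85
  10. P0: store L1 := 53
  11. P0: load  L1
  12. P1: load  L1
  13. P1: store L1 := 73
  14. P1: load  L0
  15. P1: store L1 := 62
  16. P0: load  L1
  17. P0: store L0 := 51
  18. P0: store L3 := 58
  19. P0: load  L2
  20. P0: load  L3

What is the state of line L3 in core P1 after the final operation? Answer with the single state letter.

1. P1: store L1 := 85  bus=[BusRdX]  L1: P0=I P1=M  mem[L1]=10
2. P0: load  L1  bus=[BusRd,Flush]  L1: P0=S P1=S  mem[L1]=85
3. P1: load  L1  bus=[-]  L1: P0=S P1=S  mem[L1]=85
4. P0: store L1 := 98  bus=[BusUpgr]  L1: P0=M P1=I  mem[L1]=85
5. P1: store L4 := 32  bus=[BusRdX]  L4: P0=I P1=M  mem[L4]=70
6. P0: load  L1  bus=[-]  L1: P0=M P1=I  mem[L1]=85
7. P1: load  L1  bus=[BusRd,Flush]  L1: P0=S P1=S  mem[L1]=98
8. P1: load  L4  bus=[-]  L4: P0=I P1=M  mem[L4]=70
9. P1: store L1 := 85  bus=[BusUpgr]  L1: P0=I P1=M  mem[L1]=98
10. P0: store L1 := 53  bus=[BusRdX,Flush]  L1: P0=M P1=I  mem[L1]=85
11. P0: load  L1  bus=[-]  L1: P0=M P1=I  mem[L1]=85
12. P1: load  L1  bus=[BusRd,Flush]  L1: P0=S P1=S  mem[L1]=53
13. P1: store L1 := 73  bus=[BusUpgr]  L1: P0=I P1=M  mem[L1]=53
14. P1: load  L0  bus=[BusRd]  L0: P0=I P1=E  mem[L0]=0
15. P1: store L1 := 62  bus=[-]  L1: P0=I P1=M  mem[L1]=53
16. P0: load  L1  bus=[BusRd,Flush]  L1: P0=S P1=S  mem[L1]=62
17. P0: store L0 := 51  bus=[BusRdX]  L0: P0=M P1=I  mem[L0]=0
18. P0: store L3 := 58  bus=[BusRdX]  L3: P0=M P1=I  mem[L3]=20
19. P0: load  L2  bus=[BusRd]  L2: P0=E P1=I  mem[L2]=40
20. P0: load  L3  bus=[-]  L3: P0=M P1=I  mem[L3]=20

state = I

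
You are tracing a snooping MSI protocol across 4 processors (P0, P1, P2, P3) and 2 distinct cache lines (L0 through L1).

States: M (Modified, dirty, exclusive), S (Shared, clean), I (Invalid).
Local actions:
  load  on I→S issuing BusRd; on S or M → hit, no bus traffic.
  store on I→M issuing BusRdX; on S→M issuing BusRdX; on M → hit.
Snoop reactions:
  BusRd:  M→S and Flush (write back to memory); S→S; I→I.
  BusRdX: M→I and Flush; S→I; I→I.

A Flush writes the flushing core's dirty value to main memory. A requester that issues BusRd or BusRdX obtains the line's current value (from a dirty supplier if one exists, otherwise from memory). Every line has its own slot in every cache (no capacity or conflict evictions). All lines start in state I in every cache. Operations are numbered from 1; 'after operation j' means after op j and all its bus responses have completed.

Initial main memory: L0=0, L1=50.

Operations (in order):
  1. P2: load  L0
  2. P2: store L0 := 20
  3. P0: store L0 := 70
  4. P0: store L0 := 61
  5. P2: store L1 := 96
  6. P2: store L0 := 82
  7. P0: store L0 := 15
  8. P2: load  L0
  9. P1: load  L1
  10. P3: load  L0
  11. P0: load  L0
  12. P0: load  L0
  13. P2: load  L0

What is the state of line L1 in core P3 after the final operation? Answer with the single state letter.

state = I

1. P2: load  L0  bus=[BusRd]  L0: P0=I P1=I P2=S P3=I  mem[L0]=0
2. P2: store L0 := 20  bus=[BusRdX]  L0: P0=I P1=I P2=M P3=I  mem[L0]=0
3. P0: store L0 := 70  bus=[BusRdX,Flush]  L0: P0=M P1=I P2=I P3=I  mem[L0]=20
4. P0: store L0 := 61  bus=[-]  L0: P0=M P1=I P2=I P3=I  mem[L0]=20
5. P2: store L1 := 96  bus=[BusRdX]  L1: P0=I P1=I P2=M P3=I  mem[L1]=50
6. P2: store L0 := 82  bus=[BusRdX,Flush]  L0: P0=I P1=I P2=M P3=I  mem[L0]=61
7. P0: store L0 := 15  bus=[BusRdX,Flush]  L0: P0=M P1=I P2=I P3=I  mem[L0]=82
8. P2: load  L0  bus=[BusRd,Flush]  L0: P0=S P1=I P2=S P3=I  mem[L0]=15
9. P1: load  L1  bus=[BusRd,Flush]  L1: P0=I P1=S P2=S P3=I  mem[L1]=96
10. P3: load  L0  bus=[BusRd]  L0: P0=S P1=I P2=S P3=S  mem[L0]=15
11. P0: load  L0  bus=[-]  L0: P0=S P1=I P2=S P3=S  mem[L0]=15
12. P0: load  L0  bus=[-]  L0: P0=S P1=I P2=S P3=S  mem[L0]=15
13. P2: load  L0  bus=[-]  L0: P0=S P1=I P2=S P3=S  mem[L0]=15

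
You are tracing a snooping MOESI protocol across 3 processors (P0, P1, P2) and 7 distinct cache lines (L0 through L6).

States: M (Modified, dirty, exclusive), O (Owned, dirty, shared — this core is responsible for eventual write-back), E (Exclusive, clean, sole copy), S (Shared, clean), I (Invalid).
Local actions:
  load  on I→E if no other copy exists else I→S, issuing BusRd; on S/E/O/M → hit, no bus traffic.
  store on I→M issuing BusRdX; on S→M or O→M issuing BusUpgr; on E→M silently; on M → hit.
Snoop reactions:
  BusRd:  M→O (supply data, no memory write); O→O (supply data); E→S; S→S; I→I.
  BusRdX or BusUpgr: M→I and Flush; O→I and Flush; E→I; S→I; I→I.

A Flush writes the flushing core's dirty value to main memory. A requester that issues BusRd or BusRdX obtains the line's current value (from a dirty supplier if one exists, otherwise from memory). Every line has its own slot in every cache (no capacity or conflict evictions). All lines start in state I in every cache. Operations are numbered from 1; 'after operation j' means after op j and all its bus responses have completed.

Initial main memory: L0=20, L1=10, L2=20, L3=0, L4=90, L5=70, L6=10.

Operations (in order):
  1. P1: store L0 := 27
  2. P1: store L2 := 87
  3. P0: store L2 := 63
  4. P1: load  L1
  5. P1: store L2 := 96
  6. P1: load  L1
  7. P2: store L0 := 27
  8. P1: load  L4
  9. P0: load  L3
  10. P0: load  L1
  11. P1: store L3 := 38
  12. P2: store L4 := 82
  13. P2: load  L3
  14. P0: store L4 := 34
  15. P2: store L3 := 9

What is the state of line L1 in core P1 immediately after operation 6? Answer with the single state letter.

step 1: P1: store L0 := 27  ⟶  IMI  (L0)  txn=BusRdX  M[L0]=20
step 2: P1: store L2 := 87  ⟶  IMI  (L2)  txn=BusRdX  M[L2]=20
step 3: P0: store L2 := 63  ⟶  MII  (L2)  txn=BusRdX+Flush  M[L2]=87
step 4: P1: load  L1  ⟶  IEI  (L1)  txn=BusRd  M[L1]=10
step 5: P1: store L2 := 96  ⟶  IMI  (L2)  txn=BusRdX+Flush  M[L2]=63
step 6: P1: load  L1  ⟶  IEI  (L1)  txn=∅  M[L1]=10
step 7: P2: store L0 := 27  ⟶  IIM  (L0)  txn=BusRdX+Flush  M[L0]=27
step 8: P1: load  L4  ⟶  IEI  (L4)  txn=BusRd  M[L4]=90
step 9: P0: load  L3  ⟶  EII  (L3)  txn=BusRd  M[L3]=0
step 10: P0: load  L1  ⟶  SSI  (L1)  txn=BusRd  M[L1]=10
step 11: P1: store L3 := 38  ⟶  IMI  (L3)  txn=BusRdX  M[L3]=0
step 12: P2: store L4 := 82  ⟶  IIM  (L4)  txn=BusRdX  M[L4]=90
step 13: P2: load  L3  ⟶  IOS  (L3)  txn=BusRd  M[L3]=0
step 14: P0: store L4 := 34  ⟶  MII  (L4)  txn=BusRdX+Flush  M[L4]=82
step 15: P2: store L3 := 9  ⟶  IIM  (L3)  txn=BusUpgr+Flush  M[L3]=38

state = E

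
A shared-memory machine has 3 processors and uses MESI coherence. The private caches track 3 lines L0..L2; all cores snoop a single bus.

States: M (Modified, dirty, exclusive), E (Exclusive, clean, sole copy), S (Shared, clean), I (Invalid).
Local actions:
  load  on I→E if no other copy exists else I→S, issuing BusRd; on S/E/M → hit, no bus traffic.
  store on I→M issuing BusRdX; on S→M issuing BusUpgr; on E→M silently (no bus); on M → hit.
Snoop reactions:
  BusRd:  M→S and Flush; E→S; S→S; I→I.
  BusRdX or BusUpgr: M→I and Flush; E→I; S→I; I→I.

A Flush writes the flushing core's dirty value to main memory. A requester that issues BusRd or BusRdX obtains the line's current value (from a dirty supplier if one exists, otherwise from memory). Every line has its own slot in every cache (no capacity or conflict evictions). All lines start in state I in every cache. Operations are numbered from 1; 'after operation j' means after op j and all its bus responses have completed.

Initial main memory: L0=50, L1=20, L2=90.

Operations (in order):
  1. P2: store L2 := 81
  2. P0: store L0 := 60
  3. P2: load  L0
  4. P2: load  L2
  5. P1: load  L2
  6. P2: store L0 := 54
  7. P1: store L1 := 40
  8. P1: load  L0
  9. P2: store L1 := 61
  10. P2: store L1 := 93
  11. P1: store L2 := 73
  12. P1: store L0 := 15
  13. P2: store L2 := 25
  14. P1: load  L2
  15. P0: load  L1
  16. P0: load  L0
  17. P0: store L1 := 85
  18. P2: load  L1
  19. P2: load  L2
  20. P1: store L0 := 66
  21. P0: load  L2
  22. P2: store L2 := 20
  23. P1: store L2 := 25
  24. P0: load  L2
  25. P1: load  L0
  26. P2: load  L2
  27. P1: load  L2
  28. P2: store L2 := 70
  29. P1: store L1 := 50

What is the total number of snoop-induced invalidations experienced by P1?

invalidations = 4

1. P2: store L2 := 81  bus=[BusRdX]  L2: P0=I P1=I P2=M  mem[L2]=90
2. P0: store L0 := 60  bus=[BusRdX]  L0: P0=M P1=I P2=I  mem[L0]=50
3. P2: load  L0  bus=[BusRd,Flush]  L0: P0=S P1=I P2=S  mem[L0]=60
4. P2: load  L2  bus=[-]  L2: P0=I P1=I P2=M  mem[L2]=90
5. P1: load  L2  bus=[BusRd,Flush]  L2: P0=I P1=S P2=S  mem[L2]=81
6. P2: store L0 := 54  bus=[BusUpgr]  L0: P0=I P1=I P2=M  mem[L0]=60
7. P1: store L1 := 40  bus=[BusRdX]  L1: P0=I P1=M P2=I  mem[L1]=20
8. P1: load  L0  bus=[BusRd,Flush]  L0: P0=I P1=S P2=S  mem[L0]=54
9. P2: store L1 := 61  bus=[BusRdX,Flush]  L1: P0=I P1=I P2=M  mem[L1]=40
10. P2: store L1 := 93  bus=[-]  L1: P0=I P1=I P2=M  mem[L1]=40
11. P1: store L2 := 73  bus=[BusUpgr]  L2: P0=I P1=M P2=I  mem[L2]=81
12. P1: store L0 := 15  bus=[BusUpgr]  L0: P0=I P1=M P2=I  mem[L0]=54
13. P2: store L2 := 25  bus=[BusRdX,Flush]  L2: P0=I P1=I P2=M  mem[L2]=73
14. P1: load  L2  bus=[BusRd,Flush]  L2: P0=I P1=S P2=S  mem[L2]=25
15. P0: load  L1  bus=[BusRd,Flush]  L1: P0=S P1=I P2=S  mem[L1]=93
16. P0: load  L0  bus=[BusRd,Flush]  L0: P0=S P1=S P2=I  mem[L0]=15
17. P0: store L1 := 85  bus=[BusUpgr]  L1: P0=M P1=I P2=I  mem[L1]=93
18. P2: load  L1  bus=[BusRd,Flush]  L1: P0=S P1=I P2=S  mem[L1]=85
19. P2: load  L2  bus=[-]  L2: P0=I P1=S P2=S  mem[L2]=25
20. P1: store L0 := 66  bus=[BusUpgr]  L0: P0=I P1=M P2=I  mem[L0]=15
21. P0: load  L2  bus=[BusRd]  L2: P0=S P1=S P2=S  mem[L2]=25
22. P2: store L2 := 20  bus=[BusUpgr]  L2: P0=I P1=I P2=M  mem[L2]=25
23. P1: store L2 := 25  bus=[BusRdX,Flush]  L2: P0=I P1=M P2=I  mem[L2]=20
24. P0: load  L2  bus=[BusRd,Flush]  L2: P0=S P1=S P2=I  mem[L2]=25
25. P1: load  L0  bus=[-]  L0: P0=I P1=M P2=I  mem[L0]=15
26. P2: load  L2  bus=[BusRd]  L2: P0=S P1=S P2=S  mem[L2]=25
27. P1: load  L2  bus=[-]  L2: P0=S P1=S P2=S  mem[L2]=25
28. P2: store L2 := 70  bus=[BusUpgr]  L2: P0=I P1=I P2=M  mem[L2]=25
29. P1: store L1 := 50  bus=[BusRdX]  L1: P0=I P1=M P2=I  mem[L1]=85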